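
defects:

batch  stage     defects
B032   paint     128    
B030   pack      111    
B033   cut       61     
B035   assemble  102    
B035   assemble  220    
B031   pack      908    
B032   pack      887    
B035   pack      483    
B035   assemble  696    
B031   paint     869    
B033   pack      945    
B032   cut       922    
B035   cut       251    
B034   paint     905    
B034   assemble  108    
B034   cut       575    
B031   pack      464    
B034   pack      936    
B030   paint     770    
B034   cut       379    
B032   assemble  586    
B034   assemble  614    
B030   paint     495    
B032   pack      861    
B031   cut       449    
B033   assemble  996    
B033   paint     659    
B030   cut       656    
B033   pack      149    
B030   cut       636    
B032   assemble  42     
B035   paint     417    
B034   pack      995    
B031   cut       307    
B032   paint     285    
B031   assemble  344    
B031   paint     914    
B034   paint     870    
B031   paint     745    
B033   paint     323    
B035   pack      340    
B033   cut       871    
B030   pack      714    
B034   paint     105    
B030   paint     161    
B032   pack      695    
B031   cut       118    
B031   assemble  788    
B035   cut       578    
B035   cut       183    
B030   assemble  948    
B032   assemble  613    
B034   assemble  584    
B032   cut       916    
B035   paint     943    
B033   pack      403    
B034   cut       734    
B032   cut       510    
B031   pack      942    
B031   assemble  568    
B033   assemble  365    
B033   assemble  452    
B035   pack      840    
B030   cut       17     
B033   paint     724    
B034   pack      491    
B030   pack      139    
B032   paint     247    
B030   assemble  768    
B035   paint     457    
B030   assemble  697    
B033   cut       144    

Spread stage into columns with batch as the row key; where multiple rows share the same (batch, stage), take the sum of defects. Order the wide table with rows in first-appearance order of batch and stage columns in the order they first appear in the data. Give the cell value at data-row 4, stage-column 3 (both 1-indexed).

With rows in first-appearance order of batch, row 4 is batch=B035. stage columns in first-appearance order: paint, pack, cut, assemble; column 3 is cut.
Long rows with batch=B035, stage=cut: 251 + 578 + 183 = 1012.

1012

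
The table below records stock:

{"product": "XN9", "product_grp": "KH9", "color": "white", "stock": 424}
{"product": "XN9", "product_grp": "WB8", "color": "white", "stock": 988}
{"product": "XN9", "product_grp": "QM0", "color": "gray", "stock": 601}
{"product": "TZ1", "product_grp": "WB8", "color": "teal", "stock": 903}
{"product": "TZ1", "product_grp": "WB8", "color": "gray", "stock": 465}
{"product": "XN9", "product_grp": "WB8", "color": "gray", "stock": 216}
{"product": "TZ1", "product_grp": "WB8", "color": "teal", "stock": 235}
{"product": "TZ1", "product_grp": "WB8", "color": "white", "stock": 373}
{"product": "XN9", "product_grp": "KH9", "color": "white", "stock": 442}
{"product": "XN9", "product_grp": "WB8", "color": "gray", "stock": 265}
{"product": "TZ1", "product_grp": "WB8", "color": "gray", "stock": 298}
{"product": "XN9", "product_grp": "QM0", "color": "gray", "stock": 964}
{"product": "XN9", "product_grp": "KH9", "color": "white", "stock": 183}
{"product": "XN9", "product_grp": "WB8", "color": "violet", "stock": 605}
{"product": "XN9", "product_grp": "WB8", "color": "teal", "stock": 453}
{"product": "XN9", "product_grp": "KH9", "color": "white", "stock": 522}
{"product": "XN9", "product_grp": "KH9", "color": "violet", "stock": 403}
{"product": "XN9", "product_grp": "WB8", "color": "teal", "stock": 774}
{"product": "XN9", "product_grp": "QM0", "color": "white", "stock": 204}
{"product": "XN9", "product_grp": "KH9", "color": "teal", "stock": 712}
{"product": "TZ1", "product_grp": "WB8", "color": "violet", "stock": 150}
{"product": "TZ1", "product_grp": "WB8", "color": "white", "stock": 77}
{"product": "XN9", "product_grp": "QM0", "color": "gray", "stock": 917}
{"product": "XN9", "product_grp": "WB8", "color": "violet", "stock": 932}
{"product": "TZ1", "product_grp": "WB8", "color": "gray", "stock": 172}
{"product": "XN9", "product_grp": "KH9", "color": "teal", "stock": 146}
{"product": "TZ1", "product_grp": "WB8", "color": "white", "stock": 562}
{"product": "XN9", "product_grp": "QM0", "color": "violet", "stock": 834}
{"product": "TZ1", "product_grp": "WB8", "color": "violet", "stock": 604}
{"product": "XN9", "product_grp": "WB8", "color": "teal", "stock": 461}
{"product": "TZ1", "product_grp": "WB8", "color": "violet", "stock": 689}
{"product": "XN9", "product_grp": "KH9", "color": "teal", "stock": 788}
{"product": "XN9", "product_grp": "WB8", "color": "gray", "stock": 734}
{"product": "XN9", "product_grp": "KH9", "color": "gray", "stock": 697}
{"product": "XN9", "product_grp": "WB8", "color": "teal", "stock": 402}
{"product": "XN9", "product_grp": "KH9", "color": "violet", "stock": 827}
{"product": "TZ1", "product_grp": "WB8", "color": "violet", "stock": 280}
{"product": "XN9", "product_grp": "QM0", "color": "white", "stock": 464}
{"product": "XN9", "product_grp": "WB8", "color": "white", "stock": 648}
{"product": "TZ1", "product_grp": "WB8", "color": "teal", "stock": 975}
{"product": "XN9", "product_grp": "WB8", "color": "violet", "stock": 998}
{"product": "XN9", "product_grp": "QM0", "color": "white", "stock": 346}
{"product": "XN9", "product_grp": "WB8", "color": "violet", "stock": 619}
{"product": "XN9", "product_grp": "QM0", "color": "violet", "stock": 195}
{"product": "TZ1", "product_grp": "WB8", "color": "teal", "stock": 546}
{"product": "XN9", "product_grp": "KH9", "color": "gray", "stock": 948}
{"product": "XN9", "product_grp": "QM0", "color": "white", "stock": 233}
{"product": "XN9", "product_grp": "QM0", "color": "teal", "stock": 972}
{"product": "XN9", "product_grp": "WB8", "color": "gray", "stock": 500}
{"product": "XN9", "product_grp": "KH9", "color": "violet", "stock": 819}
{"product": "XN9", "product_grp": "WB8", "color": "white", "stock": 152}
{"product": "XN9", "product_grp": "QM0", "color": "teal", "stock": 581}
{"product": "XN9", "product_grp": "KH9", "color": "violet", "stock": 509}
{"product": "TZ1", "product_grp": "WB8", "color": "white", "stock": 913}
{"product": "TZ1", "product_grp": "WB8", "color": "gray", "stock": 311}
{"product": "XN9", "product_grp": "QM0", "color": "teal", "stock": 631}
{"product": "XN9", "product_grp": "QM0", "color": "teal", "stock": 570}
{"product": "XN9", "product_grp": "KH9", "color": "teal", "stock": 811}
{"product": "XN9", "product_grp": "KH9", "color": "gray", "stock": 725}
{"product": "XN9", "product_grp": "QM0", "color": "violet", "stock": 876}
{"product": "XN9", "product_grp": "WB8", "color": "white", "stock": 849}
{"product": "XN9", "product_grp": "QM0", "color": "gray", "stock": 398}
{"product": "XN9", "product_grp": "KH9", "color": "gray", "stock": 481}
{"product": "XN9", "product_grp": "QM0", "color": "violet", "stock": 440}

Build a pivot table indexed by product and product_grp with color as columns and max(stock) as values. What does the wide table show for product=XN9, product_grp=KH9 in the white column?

522

Rows with product=XN9, product_grp=KH9 and color=white: stock values are 424, 442, 183, 522.
max(424, 442, 183, 522) = 522.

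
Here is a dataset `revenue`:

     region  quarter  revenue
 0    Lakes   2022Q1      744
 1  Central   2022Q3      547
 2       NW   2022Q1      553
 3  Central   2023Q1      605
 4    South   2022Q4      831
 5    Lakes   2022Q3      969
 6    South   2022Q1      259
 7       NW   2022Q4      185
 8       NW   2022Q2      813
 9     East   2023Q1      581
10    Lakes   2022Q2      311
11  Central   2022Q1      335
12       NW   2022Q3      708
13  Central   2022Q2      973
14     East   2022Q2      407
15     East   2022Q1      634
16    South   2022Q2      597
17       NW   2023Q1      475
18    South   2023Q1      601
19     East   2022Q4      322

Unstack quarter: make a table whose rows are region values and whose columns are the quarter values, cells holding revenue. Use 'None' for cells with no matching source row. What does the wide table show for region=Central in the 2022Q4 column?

No long-format row has region=Central and quarter=2022Q4, so the cell is None.

None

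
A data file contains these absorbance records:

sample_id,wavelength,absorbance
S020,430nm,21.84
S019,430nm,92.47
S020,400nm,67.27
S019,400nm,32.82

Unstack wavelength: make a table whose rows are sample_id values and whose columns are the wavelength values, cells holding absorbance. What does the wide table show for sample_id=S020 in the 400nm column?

67.27

Wide layout: rows indexed by sample_id, columns are the 2 distinct wavelength values (430nm, 400nm).
Cell (sample_id=S020, wavelength=400nm) draws from the long row where sample_id=S020 and wavelength=400nm, which has absorbance=67.27.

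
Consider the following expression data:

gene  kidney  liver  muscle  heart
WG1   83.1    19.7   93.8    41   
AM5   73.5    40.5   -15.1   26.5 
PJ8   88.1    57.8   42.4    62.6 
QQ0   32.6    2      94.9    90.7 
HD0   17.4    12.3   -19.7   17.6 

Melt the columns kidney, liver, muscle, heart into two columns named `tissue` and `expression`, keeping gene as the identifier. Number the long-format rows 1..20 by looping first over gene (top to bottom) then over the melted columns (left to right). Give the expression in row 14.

20 rows total (5 × 4). Row 14: index ⌊(14-1)/4⌋ = 3 into gene → QQ0; (14-1) mod 4 = 1 into the melted columns → liver.
So row 14 is (QQ0, liver, 2); expression = 2.

2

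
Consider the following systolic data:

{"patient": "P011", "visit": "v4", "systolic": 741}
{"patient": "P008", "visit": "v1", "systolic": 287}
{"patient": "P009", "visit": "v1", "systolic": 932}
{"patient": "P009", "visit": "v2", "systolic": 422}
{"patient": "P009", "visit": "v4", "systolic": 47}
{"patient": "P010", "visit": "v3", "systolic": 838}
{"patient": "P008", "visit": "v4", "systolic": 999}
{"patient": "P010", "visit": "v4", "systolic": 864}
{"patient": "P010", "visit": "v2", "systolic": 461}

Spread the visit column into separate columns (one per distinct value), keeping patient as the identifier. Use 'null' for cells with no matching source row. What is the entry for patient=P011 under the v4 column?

741

The long row with patient=P011, visit=v4 has systolic=741.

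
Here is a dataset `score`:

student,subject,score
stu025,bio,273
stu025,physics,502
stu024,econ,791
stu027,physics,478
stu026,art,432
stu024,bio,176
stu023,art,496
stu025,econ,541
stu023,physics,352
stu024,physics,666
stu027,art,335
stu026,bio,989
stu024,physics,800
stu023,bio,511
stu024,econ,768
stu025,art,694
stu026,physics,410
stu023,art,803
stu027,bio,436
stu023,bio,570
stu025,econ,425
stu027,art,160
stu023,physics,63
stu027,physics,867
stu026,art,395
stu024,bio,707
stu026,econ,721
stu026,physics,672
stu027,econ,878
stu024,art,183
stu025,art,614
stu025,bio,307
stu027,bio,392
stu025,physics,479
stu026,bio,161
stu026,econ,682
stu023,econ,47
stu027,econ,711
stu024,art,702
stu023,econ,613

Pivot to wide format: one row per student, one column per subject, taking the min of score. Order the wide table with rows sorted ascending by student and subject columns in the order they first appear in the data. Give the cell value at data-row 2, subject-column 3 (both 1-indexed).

768

With rows sorted ascending by student, row 2 is student=stu024. subject columns in first-appearance order: bio, physics, econ, art; column 3 is econ.
Long rows with student=stu024, subject=econ: min(791, 768) = 768.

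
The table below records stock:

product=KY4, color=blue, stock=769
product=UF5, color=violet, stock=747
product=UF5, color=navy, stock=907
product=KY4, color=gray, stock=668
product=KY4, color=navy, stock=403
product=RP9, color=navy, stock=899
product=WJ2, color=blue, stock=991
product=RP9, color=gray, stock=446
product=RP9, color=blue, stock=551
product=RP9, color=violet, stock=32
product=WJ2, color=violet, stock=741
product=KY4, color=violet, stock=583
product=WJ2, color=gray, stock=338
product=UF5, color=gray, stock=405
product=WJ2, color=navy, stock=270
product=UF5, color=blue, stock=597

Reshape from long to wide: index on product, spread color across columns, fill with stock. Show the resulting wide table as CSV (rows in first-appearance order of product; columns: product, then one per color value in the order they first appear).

product,blue,violet,navy,gray
KY4,769,583,403,668
UF5,597,747,907,405
RP9,551,32,899,446
WJ2,991,741,270,338

Columns: product plus the 4 distinct color values (blue, violet, navy, gray).
For example, row KY4 column blue takes stock=769 from the long row (KY4, blue).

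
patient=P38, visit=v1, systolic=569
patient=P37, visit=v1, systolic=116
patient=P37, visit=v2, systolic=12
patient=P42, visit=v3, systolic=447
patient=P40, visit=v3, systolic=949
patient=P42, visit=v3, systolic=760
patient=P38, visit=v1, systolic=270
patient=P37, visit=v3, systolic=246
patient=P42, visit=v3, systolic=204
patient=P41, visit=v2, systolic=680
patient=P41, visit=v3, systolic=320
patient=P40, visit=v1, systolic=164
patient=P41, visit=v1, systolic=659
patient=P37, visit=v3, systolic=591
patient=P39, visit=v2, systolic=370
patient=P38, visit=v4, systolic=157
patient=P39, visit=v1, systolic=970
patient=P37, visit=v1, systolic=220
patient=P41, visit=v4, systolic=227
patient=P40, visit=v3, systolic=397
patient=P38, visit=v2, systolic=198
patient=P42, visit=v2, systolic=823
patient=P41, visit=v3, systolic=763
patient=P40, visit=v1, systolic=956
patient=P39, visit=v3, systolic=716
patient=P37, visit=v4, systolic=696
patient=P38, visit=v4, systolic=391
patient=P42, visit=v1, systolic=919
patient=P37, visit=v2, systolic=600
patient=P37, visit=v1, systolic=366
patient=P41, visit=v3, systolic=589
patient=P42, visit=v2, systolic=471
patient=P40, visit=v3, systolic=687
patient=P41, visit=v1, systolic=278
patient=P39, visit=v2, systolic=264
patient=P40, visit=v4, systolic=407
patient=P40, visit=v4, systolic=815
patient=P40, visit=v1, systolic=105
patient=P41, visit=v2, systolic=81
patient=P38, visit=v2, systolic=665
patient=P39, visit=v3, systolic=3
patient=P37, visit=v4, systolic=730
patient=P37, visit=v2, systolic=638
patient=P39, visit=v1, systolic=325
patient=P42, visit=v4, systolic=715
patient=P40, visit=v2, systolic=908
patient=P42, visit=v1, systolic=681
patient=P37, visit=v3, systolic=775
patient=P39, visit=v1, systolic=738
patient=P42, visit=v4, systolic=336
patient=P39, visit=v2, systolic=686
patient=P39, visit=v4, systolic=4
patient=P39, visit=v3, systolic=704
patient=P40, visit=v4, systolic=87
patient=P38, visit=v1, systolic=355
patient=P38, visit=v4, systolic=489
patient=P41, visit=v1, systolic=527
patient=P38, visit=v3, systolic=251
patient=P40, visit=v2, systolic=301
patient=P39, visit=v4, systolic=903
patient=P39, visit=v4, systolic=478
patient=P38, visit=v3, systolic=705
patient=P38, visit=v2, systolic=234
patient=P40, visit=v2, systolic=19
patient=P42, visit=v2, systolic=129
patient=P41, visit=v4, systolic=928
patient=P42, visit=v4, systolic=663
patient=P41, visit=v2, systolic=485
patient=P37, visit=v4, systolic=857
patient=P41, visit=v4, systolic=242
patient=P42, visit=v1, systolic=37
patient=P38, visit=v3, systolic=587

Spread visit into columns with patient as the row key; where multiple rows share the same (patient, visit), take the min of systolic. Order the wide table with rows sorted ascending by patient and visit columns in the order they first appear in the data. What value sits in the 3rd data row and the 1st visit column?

325

With rows sorted ascending by patient, row 3 is patient=P39. visit columns in first-appearance order: v1, v2, v3, v4; column 1 is v1.
Long rows with patient=P39, visit=v1: min(970, 325, 738) = 325.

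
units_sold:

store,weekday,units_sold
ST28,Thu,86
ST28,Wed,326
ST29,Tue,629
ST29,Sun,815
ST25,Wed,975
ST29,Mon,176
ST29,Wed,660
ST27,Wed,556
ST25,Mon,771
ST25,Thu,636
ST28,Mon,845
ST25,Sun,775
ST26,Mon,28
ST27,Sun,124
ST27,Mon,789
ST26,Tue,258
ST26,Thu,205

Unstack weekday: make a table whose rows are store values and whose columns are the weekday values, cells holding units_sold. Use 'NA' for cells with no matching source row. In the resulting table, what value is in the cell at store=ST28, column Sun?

NA

No long-format row has store=ST28 and weekday=Sun, so the cell is NA.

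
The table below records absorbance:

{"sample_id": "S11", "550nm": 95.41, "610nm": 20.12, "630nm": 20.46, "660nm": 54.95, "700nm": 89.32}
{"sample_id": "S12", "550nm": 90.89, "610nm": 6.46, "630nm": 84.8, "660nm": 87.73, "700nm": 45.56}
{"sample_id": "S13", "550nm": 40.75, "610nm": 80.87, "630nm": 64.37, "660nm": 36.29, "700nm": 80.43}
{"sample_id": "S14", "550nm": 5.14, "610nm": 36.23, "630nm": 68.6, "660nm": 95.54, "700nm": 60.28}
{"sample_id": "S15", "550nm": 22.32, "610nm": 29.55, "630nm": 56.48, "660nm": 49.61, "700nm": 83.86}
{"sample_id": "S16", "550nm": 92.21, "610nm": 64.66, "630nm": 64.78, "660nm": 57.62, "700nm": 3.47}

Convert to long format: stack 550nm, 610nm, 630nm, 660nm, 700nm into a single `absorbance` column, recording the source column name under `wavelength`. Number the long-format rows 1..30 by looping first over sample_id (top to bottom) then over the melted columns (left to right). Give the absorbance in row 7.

30 rows total (6 × 5). Row 7: index ⌊(7-1)/5⌋ = 1 into sample_id → S12; (7-1) mod 5 = 1 into the melted columns → 610nm.
So row 7 is (S12, 610nm, 6.46); absorbance = 6.46.

6.46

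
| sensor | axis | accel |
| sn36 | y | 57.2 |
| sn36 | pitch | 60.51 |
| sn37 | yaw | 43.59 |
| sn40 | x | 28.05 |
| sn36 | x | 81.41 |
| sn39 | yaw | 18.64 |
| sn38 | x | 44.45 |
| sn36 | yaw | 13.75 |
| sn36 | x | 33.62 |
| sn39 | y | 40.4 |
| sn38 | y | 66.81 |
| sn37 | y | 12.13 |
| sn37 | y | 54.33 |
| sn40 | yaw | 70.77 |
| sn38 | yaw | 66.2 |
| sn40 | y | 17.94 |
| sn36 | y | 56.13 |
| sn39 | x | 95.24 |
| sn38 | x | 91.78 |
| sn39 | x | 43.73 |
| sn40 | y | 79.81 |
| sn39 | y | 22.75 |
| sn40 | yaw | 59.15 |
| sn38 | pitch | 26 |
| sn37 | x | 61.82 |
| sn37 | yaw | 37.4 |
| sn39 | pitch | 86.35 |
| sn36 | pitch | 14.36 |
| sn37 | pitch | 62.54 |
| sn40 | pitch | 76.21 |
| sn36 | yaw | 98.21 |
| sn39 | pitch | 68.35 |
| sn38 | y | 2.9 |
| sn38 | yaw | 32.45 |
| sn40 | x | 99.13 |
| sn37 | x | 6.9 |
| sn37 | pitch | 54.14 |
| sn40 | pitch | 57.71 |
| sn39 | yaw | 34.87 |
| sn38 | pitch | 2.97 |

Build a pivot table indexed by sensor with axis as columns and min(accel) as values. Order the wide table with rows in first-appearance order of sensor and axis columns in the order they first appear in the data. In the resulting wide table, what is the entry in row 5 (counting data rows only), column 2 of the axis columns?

With rows in first-appearance order of sensor, row 5 is sensor=sn38. axis columns in first-appearance order: y, pitch, yaw, x; column 2 is pitch.
Long rows with sensor=sn38, axis=pitch: min(26, 2.97) = 2.97.

2.97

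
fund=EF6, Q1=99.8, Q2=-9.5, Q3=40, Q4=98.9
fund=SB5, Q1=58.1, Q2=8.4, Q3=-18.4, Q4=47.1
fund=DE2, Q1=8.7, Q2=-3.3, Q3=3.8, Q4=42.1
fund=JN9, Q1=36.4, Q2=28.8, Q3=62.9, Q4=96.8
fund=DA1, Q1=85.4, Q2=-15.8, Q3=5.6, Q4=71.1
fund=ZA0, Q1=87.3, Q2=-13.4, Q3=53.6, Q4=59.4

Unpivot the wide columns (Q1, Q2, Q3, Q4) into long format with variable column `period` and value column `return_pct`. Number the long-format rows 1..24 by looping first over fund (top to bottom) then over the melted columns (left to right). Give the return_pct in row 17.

24 rows total (6 × 4). Row 17: index ⌊(17-1)/4⌋ = 4 into fund → DA1; (17-1) mod 4 = 0 into the melted columns → Q1.
So row 17 is (DA1, Q1, 85.4); return_pct = 85.4.

85.4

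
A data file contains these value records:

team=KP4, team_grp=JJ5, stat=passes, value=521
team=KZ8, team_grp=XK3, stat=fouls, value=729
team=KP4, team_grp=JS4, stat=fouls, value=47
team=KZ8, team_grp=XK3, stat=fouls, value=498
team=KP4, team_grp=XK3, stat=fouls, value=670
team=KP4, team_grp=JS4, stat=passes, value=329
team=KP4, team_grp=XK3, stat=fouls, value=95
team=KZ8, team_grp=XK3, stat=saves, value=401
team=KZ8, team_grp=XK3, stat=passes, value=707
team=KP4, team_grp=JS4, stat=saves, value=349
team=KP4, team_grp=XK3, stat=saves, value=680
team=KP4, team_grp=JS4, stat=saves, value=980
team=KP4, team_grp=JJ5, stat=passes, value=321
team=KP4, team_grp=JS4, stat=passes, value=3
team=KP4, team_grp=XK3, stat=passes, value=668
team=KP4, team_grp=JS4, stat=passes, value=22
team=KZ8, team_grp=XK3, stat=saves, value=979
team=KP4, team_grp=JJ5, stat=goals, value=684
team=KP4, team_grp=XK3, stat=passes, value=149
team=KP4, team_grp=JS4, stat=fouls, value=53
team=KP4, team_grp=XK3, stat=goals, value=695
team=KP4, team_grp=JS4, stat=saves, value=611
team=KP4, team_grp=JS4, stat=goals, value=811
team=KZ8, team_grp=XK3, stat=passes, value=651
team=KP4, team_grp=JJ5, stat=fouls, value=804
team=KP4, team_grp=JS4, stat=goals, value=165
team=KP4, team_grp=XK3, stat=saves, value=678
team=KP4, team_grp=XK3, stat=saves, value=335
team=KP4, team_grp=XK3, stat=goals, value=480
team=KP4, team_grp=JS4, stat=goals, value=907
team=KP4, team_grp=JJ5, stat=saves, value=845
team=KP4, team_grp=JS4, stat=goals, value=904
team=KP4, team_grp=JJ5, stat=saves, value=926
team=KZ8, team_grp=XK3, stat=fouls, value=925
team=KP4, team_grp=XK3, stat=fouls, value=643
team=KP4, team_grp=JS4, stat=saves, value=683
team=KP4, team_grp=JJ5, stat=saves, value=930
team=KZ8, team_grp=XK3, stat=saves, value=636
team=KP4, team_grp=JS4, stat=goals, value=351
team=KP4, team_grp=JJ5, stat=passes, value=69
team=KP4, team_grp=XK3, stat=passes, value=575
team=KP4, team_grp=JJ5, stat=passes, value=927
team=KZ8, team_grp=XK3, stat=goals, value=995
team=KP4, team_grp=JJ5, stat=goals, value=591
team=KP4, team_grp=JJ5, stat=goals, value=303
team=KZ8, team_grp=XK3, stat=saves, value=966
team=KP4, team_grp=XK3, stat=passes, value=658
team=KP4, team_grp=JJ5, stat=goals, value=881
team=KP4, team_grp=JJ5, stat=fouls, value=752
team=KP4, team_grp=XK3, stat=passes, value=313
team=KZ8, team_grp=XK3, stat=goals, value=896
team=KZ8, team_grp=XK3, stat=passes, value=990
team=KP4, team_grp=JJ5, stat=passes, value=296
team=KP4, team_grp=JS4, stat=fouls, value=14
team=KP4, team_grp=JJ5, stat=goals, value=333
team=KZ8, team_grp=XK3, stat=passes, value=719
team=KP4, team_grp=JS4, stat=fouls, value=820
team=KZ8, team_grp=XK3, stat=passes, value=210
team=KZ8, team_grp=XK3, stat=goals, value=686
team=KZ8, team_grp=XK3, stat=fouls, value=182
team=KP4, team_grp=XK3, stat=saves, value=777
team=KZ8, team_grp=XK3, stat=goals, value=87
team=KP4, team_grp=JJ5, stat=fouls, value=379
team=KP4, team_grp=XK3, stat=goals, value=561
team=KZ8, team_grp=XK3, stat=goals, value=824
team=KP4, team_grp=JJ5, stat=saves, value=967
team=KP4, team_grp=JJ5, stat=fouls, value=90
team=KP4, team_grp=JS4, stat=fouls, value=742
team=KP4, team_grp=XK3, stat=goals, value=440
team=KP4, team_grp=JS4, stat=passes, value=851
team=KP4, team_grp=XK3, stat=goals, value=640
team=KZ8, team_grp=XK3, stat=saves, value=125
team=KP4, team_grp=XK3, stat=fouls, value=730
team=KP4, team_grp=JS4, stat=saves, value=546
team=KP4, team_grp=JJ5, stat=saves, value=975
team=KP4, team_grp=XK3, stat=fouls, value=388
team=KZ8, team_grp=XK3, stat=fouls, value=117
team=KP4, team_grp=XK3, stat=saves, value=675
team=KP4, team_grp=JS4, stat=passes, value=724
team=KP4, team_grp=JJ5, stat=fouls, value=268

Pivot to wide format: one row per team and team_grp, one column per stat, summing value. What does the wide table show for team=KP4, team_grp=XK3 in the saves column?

Rows with team=KP4, team_grp=XK3 and stat=saves: value values are 680, 678, 335, 777, 675.
680 + 678 + 335 + 777 + 675 = 3145.

3145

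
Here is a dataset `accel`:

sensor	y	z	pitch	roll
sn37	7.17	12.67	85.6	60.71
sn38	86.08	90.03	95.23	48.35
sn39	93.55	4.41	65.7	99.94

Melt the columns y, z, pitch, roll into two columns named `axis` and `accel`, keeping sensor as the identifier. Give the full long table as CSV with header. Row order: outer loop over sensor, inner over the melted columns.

Each (sensor, column) pair becomes one row: 3 × 4 = 12 rows.
For example, (sn37, y) → accel=7.17.

sensor,axis,accel
sn37,y,7.17
sn37,z,12.67
sn37,pitch,85.6
sn37,roll,60.71
sn38,y,86.08
sn38,z,90.03
sn38,pitch,95.23
sn38,roll,48.35
sn39,y,93.55
sn39,z,4.41
sn39,pitch,65.7
sn39,roll,99.94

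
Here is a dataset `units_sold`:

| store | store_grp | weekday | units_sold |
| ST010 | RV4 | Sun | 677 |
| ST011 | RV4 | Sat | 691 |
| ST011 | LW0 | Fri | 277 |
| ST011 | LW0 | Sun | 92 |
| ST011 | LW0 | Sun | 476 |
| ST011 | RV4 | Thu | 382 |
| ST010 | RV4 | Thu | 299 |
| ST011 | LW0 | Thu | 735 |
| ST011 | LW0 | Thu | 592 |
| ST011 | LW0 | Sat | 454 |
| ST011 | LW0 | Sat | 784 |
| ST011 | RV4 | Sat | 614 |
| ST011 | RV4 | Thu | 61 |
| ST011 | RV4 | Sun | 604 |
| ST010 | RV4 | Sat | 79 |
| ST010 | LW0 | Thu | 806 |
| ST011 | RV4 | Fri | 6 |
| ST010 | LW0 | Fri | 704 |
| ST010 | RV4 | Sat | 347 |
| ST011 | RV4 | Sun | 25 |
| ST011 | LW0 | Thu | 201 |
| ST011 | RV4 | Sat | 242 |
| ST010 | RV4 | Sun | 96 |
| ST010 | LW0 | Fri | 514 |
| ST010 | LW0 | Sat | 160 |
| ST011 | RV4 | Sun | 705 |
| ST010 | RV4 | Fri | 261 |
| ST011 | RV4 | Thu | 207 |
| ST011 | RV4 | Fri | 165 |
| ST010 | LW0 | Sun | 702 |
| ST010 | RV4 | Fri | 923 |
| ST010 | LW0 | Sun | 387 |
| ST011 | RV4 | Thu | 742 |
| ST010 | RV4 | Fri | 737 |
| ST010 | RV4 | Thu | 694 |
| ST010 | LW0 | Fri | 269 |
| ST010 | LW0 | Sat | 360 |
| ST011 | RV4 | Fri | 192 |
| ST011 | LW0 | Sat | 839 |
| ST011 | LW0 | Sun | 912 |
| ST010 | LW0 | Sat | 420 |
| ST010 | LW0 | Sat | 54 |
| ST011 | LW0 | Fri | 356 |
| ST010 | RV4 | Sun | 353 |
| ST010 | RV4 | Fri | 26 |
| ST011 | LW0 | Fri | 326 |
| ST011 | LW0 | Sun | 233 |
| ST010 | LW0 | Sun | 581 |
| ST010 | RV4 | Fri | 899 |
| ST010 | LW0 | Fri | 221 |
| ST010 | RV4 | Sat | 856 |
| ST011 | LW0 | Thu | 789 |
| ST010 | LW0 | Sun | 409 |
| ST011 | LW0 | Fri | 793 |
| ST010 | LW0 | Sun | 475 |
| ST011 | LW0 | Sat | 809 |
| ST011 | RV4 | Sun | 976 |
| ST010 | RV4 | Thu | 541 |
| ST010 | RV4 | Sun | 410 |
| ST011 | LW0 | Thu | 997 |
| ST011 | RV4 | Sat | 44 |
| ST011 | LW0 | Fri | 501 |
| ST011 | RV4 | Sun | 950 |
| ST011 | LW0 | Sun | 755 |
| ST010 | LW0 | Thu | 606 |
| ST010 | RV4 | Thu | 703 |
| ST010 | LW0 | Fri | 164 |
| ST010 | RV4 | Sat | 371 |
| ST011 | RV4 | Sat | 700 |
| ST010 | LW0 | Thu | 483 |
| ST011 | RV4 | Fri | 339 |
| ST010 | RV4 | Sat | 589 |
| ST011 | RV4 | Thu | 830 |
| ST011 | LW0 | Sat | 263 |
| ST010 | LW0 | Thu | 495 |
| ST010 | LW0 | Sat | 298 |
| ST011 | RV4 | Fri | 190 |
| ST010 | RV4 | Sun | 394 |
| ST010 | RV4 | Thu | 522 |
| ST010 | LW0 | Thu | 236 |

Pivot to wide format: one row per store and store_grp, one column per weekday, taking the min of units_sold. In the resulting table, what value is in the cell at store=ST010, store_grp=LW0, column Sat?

Rows with store=ST010, store_grp=LW0 and weekday=Sat: units_sold values are 160, 360, 420, 54, 298.
min(160, 360, 420, 54, 298) = 54.

54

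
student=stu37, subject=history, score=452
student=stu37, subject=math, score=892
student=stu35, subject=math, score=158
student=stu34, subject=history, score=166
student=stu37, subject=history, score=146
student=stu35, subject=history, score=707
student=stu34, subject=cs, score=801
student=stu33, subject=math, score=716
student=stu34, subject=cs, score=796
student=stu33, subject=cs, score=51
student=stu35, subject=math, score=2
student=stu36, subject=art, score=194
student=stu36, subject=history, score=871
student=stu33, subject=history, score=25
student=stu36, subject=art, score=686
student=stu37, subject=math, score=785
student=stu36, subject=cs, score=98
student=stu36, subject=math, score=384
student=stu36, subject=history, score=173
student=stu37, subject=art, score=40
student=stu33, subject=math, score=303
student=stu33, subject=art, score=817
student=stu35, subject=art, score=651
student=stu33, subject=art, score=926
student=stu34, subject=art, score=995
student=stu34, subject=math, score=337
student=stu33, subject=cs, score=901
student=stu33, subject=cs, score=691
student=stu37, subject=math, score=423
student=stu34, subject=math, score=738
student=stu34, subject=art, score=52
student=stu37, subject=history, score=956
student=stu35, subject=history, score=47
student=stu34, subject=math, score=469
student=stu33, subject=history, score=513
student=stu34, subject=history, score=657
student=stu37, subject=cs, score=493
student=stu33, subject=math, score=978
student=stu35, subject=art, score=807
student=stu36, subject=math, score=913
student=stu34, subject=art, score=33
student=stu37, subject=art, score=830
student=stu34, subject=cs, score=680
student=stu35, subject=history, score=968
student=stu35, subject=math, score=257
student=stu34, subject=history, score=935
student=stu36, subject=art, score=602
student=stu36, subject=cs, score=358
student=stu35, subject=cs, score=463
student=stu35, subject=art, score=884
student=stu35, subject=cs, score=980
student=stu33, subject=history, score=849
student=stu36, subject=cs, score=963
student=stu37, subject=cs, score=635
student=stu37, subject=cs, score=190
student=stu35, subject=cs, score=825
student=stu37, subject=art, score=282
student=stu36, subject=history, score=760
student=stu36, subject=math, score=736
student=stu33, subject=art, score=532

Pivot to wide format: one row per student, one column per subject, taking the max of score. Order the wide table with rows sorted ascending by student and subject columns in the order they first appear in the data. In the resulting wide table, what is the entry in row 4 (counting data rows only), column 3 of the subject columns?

963

With rows sorted ascending by student, row 4 is student=stu36. subject columns in first-appearance order: history, math, cs, art; column 3 is cs.
Long rows with student=stu36, subject=cs: max(98, 358, 963) = 963.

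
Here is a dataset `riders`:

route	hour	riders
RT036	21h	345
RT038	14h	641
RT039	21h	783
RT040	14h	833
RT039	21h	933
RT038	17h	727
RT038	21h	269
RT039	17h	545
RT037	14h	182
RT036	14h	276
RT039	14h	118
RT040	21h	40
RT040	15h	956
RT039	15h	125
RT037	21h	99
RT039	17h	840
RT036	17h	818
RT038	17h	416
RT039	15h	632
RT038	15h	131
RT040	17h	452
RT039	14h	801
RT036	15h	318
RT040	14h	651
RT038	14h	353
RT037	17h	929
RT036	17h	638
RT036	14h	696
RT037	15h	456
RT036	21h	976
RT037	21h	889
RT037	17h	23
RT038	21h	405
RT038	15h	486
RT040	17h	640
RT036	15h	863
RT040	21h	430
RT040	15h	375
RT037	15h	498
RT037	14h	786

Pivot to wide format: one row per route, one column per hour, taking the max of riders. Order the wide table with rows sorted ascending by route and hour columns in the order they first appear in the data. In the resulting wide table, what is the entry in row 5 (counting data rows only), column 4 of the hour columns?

956

With rows sorted ascending by route, row 5 is route=RT040. hour columns in first-appearance order: 21h, 14h, 17h, 15h; column 4 is 15h.
Long rows with route=RT040, hour=15h: max(956, 375) = 956.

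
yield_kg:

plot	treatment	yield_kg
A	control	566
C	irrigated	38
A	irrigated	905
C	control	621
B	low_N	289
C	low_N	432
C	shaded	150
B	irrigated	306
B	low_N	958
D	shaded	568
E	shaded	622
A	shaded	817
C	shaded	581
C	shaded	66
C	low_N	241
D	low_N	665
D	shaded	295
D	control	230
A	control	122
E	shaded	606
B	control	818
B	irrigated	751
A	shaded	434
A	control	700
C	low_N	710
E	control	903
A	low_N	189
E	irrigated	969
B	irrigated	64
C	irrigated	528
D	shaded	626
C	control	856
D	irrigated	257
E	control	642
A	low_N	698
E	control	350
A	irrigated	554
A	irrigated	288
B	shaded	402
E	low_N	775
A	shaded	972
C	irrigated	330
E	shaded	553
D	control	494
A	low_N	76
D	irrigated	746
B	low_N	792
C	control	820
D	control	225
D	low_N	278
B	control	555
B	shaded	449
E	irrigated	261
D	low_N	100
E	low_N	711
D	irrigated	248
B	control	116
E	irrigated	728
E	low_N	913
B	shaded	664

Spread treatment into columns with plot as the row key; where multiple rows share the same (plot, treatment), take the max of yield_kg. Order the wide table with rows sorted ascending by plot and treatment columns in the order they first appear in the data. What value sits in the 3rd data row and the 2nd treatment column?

With rows sorted ascending by plot, row 3 is plot=C. treatment columns in first-appearance order: control, irrigated, low_N, shaded; column 2 is irrigated.
Long rows with plot=C, treatment=irrigated: max(38, 528, 330) = 528.

528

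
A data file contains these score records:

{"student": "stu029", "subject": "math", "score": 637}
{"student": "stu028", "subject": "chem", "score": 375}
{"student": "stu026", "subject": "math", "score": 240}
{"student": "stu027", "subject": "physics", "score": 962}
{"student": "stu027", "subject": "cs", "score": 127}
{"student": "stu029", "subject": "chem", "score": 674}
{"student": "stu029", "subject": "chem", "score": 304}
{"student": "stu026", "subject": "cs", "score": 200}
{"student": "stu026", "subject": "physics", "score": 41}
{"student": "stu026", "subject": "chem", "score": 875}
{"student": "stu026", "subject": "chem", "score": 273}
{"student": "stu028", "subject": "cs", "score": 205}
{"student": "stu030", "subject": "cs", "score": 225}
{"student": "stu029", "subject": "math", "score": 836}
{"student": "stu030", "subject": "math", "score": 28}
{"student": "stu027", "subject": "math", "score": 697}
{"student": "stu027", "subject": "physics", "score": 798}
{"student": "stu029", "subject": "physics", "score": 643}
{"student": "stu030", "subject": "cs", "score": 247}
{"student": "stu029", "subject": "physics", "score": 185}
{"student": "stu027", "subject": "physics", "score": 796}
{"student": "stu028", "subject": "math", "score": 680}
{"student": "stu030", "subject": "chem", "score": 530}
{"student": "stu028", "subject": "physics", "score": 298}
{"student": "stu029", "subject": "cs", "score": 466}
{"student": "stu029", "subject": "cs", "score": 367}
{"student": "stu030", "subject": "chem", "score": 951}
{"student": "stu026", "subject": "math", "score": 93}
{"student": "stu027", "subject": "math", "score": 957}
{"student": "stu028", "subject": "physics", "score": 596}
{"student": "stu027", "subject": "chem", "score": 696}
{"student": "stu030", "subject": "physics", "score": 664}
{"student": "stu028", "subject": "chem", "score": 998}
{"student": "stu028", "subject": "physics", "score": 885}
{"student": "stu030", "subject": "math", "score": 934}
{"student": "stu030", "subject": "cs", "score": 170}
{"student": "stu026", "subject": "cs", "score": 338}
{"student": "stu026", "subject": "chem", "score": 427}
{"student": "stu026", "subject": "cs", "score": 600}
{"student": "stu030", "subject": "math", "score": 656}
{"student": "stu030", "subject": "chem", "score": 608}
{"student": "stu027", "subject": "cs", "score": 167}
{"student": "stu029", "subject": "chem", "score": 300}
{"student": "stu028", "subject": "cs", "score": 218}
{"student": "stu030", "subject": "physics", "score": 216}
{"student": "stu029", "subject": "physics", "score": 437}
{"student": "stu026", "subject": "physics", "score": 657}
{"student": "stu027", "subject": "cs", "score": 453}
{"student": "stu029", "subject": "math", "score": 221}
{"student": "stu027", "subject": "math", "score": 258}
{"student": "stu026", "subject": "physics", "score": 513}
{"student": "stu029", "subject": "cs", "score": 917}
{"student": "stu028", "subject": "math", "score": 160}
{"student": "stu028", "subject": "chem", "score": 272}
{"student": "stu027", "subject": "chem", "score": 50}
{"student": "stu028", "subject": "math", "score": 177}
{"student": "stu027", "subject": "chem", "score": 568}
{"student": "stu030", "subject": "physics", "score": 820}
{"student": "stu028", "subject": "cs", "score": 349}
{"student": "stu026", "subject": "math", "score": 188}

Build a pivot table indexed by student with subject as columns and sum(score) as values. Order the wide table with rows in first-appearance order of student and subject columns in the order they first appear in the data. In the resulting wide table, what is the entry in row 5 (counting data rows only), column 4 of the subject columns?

With rows in first-appearance order of student, row 5 is student=stu030. subject columns in first-appearance order: math, chem, physics, cs; column 4 is cs.
Long rows with student=stu030, subject=cs: 225 + 247 + 170 = 642.

642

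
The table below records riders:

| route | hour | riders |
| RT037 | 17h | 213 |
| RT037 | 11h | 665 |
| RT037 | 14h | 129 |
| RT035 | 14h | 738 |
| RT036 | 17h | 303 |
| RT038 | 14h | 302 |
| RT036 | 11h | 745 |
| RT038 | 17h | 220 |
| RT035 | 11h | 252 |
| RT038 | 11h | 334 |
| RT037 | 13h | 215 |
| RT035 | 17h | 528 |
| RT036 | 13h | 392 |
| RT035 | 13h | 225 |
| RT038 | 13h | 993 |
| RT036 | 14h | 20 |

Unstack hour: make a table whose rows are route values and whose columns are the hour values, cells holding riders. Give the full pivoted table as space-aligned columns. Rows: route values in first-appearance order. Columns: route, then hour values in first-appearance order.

route  17h  11h  14h  13h
RT037  213  665  129  215
RT035  528  252  738  225
RT036  303  745  20   392
RT038  220  334  302  993

Columns: route plus the 4 distinct hour values (17h, 11h, 14h, 13h).
For example, row RT037 column 17h takes riders=213 from the long row (RT037, 17h).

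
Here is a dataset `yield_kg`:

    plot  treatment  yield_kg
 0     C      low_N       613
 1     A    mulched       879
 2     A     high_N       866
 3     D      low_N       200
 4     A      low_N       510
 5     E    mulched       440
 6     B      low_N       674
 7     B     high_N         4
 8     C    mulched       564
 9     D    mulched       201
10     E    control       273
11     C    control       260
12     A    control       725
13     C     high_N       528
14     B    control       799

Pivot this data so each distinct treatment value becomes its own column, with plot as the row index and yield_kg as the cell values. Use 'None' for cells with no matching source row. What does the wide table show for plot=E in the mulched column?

440

The long row with plot=E, treatment=mulched has yield_kg=440.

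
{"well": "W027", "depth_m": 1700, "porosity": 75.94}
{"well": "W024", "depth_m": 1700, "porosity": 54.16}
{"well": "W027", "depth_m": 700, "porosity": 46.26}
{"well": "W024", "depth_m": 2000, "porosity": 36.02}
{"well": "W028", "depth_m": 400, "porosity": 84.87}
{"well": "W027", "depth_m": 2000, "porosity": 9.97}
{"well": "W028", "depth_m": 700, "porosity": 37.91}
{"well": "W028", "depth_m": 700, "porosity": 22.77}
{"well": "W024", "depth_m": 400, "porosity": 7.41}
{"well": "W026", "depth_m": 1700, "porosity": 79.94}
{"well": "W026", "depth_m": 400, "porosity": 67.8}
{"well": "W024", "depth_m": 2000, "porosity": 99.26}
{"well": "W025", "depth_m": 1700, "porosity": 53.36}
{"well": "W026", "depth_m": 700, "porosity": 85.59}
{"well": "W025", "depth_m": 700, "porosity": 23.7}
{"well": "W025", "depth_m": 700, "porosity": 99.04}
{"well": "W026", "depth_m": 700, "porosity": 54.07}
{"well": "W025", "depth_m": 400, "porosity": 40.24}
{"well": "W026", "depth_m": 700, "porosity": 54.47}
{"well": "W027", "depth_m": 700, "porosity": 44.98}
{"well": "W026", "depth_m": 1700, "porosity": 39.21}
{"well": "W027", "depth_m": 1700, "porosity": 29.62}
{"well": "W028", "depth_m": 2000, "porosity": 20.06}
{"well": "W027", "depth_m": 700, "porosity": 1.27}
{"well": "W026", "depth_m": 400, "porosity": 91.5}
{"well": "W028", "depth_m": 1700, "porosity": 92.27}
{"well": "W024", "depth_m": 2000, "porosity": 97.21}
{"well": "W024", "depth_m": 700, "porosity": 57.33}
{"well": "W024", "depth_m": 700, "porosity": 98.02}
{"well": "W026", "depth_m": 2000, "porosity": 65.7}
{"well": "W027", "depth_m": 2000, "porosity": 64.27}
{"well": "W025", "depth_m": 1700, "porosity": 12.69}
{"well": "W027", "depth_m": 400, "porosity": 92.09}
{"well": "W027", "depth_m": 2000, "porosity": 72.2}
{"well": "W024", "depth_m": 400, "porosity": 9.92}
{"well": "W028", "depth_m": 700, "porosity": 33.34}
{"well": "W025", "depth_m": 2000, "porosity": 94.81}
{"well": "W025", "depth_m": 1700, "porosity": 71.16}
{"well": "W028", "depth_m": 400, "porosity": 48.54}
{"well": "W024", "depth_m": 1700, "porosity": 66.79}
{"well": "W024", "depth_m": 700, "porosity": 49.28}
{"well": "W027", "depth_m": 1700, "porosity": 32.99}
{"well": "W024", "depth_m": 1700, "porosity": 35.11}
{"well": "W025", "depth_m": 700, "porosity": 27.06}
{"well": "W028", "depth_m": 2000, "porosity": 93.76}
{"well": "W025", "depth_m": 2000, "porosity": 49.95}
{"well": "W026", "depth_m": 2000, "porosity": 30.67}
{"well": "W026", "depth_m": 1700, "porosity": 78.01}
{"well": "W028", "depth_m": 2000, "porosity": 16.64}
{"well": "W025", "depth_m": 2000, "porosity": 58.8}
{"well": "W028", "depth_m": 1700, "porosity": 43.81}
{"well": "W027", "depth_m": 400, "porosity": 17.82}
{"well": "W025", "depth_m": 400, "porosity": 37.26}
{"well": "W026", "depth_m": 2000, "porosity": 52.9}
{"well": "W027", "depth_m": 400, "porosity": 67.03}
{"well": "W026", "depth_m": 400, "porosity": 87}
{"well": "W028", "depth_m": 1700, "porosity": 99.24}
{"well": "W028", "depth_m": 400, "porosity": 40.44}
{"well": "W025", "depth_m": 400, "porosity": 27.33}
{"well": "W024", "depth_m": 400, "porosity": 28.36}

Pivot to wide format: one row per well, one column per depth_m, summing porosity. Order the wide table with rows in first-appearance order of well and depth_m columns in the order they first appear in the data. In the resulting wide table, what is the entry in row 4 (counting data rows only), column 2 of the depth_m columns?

With rows in first-appearance order of well, row 4 is well=W026. depth_m columns in first-appearance order: 1700, 700, 2000, 400; column 2 is 700.
Long rows with well=W026, depth_m=700: 85.59 + 54.07 + 54.47 = 194.13.

194.13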